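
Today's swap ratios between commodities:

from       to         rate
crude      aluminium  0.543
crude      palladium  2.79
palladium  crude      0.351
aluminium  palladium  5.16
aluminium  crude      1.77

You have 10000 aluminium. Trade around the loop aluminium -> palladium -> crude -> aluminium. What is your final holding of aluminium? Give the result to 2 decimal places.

9834.60

10000 aluminium × 5.16 = 51600 palladium
51600 palladium × 0.351 = 18111.6 crude
18111.6 crude × 0.543 = 9834.5988 aluminium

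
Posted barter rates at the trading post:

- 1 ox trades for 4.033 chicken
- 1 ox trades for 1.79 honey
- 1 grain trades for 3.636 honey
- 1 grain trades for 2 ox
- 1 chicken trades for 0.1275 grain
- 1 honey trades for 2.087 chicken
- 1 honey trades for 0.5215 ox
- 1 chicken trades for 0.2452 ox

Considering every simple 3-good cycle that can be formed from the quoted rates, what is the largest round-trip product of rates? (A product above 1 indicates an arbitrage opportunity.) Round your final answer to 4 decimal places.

chicken→grain→ox→chicken: 0.1275 × 2 × 4.033 = 1.02842
chicken→grain→honey→chicken: 0.1275 × 3.636 × 2.087 = 0.96751
chicken→ox→honey→chicken: 0.2452 × 1.79 × 2.087 = 0.91600
Maximum is chicken→grain→ox→chicken at 1.0284; arbitrage exists.

1.0284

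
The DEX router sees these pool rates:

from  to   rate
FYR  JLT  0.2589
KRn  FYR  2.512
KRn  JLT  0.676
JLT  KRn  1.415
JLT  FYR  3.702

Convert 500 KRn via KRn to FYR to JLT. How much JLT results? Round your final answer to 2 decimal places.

500 KRn × 2.512 = 1256 FYR
1256 FYR × 0.2589 = 325.1784 JLT

325.18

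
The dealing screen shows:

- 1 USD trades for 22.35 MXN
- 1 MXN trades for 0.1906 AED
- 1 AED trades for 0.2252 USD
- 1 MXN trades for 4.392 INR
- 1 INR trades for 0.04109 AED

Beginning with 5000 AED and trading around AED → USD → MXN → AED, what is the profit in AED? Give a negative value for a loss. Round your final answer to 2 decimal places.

5000 AED × 0.2252 = 1126 USD
1126 USD × 22.35 = 25166.1 MXN
25166.1 MXN × 0.1906 = 4796.65866 AED
Net change: 4796.65866 − 5000 = -203.34134 AED

-203.34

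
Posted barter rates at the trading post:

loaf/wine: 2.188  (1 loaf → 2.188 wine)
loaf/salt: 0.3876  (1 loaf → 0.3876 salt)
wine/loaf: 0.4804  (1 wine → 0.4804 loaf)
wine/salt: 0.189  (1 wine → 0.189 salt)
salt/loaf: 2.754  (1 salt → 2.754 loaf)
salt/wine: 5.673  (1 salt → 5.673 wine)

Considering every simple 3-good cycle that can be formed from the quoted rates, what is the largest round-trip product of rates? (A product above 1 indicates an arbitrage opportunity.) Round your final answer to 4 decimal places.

loaf→wine→salt→loaf: 2.188 × 0.189 × 2.754 = 1.13887
loaf→salt→wine→loaf: 0.3876 × 5.673 × 0.4804 = 1.05633
Maximum is loaf→wine→salt→loaf at 1.1389; arbitrage exists.

1.1389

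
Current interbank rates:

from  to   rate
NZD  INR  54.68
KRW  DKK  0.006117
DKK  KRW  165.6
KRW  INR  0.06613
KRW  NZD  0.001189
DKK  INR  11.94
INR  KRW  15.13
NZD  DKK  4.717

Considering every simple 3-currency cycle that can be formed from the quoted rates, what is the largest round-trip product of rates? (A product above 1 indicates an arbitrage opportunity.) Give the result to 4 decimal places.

INR→KRW→DKK→INR: 15.13 × 0.006117 × 11.94 = 1.10505
INR→KRW→NZD→INR: 15.13 × 0.001189 × 54.68 = 0.98367
KRW→NZD→DKK→KRW: 0.001189 × 4.717 × 165.6 = 0.92877
Maximum is INR→KRW→DKK→INR at 1.1050; arbitrage exists.

1.1050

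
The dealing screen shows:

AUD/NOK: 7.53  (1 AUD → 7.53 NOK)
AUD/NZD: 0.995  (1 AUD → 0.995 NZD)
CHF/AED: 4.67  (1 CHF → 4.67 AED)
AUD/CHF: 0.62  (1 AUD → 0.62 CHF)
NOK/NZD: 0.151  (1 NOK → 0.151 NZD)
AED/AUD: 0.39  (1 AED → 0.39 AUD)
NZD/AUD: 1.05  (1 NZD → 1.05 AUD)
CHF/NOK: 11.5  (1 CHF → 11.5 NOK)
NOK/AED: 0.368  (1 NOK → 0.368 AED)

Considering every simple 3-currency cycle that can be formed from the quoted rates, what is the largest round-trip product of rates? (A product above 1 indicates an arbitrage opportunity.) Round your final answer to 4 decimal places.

1.1939

NOK→NZD→AUD→NOK: 0.151 × 1.05 × 7.53 = 1.19388
AUD→CHF→AED→AUD: 0.62 × 4.67 × 0.39 = 1.12921
NOK→AED→AUD→NOK: 0.368 × 0.39 × 7.53 = 1.08071
Maximum is NOK→NZD→AUD→NOK at 1.1939; arbitrage exists.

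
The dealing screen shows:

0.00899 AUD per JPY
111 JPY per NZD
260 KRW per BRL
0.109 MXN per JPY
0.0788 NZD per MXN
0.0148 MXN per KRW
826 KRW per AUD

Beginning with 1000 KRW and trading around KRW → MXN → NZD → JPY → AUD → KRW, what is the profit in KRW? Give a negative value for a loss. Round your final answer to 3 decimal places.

1000 KRW × 0.0148 = 14.8 MXN
14.8 MXN × 0.0788 = 1.16624 NZD
1.16624 NZD × 111 = 129.45264 JPY
129.45264 JPY × 0.00899 = 1.1637792336 AUD
1.1637792336 AUD × 826 = 961.2816469536 KRW
Net change: 961.2816469536 − 1000 = -38.7183530464 KRW

-38.718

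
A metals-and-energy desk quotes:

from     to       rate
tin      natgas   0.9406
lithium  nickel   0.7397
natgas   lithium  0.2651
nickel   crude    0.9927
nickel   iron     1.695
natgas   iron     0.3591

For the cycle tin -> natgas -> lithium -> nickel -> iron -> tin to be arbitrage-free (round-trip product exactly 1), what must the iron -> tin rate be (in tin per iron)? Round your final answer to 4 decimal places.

3.1986

Known legs of the cycle: 0.9406 × 0.2651 × 0.7397 × 1.695 = 0.31263674712699
For no arbitrage the full-cycle product must be 1, so the missing rate is 1 / 0.31263674712699 ≈ 3.198600.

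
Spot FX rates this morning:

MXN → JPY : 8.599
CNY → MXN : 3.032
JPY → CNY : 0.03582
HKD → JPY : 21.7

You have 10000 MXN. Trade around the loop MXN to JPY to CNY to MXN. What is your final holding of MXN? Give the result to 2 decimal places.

10000 MXN × 8.599 = 85990 JPY
85990 JPY × 0.03582 = 3080.1618 CNY
3080.1618 CNY × 3.032 = 9339.0505776 MXN

9339.05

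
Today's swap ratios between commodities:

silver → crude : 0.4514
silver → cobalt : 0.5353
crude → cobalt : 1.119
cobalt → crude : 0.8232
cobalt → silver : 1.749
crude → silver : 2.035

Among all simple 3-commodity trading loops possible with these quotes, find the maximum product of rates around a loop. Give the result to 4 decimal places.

silver→cobalt→crude→silver: 0.5353 × 0.8232 × 2.035 = 0.89674
silver→crude→cobalt→silver: 0.4514 × 1.119 × 1.749 = 0.88345
Maximum is silver→cobalt→crude→silver at 0.8967; no arbitrage — every cycle loses value.

0.8967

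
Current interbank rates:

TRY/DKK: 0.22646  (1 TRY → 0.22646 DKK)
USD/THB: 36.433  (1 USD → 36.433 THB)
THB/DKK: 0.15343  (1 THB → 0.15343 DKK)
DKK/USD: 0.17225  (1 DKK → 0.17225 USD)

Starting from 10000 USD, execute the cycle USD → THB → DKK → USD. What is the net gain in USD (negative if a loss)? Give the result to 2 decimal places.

-371.37

10000 USD × 36.433 = 364330 THB
364330 THB × 0.15343 = 55899.1519 DKK
55899.1519 DKK × 0.17225 = 9628.628914775 USD
Net change: 9628.628914775 − 10000 = -371.371085225 USD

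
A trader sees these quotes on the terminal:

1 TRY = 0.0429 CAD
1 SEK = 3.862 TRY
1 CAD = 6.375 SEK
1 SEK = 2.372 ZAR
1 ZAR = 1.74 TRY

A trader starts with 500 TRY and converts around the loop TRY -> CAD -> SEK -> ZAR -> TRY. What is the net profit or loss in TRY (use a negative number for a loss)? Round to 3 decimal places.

64.380

500 TRY × 0.0429 = 21.45 CAD
21.45 CAD × 6.375 = 136.74375 SEK
136.74375 SEK × 2.372 = 324.356175 ZAR
324.356175 ZAR × 1.74 = 564.3797445 TRY
Net change: 564.3797445 − 500 = 64.3797445 TRY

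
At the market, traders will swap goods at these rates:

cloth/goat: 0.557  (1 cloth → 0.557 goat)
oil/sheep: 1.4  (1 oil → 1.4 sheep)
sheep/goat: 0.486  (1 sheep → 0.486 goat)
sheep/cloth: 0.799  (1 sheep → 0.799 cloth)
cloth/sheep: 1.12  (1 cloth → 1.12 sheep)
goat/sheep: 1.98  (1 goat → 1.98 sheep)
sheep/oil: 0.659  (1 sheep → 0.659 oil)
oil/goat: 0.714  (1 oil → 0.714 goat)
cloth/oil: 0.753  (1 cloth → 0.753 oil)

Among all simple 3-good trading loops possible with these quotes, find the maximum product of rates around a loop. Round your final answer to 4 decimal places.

0.9316

goat→sheep→oil→goat: 1.98 × 0.659 × 0.714 = 0.93164
goat→sheep→cloth→goat: 1.98 × 0.799 × 0.557 = 0.88119
oil→sheep→cloth→oil: 1.4 × 0.799 × 0.753 = 0.84231
Maximum is goat→sheep→oil→goat at 0.9316; no arbitrage — every cycle loses value.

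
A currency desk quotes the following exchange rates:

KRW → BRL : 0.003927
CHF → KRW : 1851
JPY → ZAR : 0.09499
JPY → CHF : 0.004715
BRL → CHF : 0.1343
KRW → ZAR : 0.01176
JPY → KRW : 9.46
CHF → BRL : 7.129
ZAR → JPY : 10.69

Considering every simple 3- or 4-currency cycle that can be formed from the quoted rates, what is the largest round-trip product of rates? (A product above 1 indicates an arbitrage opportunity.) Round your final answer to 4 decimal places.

1.1893

KRW→ZAR→JPY→KRW: 0.01176 × 10.69 × 9.46 = 1.18926
CHF→KRW→ZAR→JPY→CHF: 1851 × 0.01176 × 10.69 × 0.004715 = 1.09717
BRL→CHF→KRW→BRL: 0.1343 × 1851 × 0.003927 = 0.97621
Maximum is KRW→ZAR→JPY→KRW at 1.1893; arbitrage exists.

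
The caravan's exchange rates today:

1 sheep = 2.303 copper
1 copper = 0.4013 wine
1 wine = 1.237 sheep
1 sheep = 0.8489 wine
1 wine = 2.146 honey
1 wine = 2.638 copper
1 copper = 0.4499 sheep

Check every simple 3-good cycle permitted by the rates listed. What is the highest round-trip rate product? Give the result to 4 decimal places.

1.1432

wine→sheep→copper→wine: 1.237 × 2.303 × 0.4013 = 1.14323
wine→copper→sheep→wine: 2.638 × 0.4499 × 0.8489 = 1.00751
Maximum is wine→sheep→copper→wine at 1.1432; arbitrage exists.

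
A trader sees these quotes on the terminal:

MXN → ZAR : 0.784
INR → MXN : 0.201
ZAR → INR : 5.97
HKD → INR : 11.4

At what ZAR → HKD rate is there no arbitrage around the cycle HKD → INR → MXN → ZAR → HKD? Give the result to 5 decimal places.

0.55665

Known legs of the cycle: 11.4 × 0.201 × 0.784 = 1.7964576
For no arbitrage the full-cycle product must be 1, so the missing rate is 1 / 1.7964576 ≈ 0.5566510.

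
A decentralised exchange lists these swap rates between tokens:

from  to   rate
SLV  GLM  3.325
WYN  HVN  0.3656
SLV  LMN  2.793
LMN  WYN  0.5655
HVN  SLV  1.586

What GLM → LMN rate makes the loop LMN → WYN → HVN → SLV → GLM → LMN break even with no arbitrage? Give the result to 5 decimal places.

Known legs of the cycle: 0.5655 × 0.3656 × 1.586 × 3.325 = 1.09026891246
For no arbitrage the full-cycle product must be 1, so the missing rate is 1 / 1.09026891246 ≈ 0.9172049.

0.91720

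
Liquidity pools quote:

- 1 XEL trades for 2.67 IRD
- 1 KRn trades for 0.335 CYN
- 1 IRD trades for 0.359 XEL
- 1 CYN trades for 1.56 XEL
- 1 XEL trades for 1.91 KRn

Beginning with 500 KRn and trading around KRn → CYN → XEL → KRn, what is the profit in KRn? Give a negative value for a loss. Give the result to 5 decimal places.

500 KRn × 0.335 = 167.5 CYN
167.5 CYN × 1.56 = 261.3 XEL
261.3 XEL × 1.91 = 499.083 KRn
Net change: 499.083 − 500 = -0.917 KRn

-0.91700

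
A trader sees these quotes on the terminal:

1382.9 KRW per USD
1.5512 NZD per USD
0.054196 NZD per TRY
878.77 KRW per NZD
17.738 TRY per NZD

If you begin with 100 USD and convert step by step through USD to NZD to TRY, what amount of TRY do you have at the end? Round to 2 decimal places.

2751.52

100 USD × 1.5512 = 155.12 NZD
155.12 NZD × 17.738 = 2751.51856 TRY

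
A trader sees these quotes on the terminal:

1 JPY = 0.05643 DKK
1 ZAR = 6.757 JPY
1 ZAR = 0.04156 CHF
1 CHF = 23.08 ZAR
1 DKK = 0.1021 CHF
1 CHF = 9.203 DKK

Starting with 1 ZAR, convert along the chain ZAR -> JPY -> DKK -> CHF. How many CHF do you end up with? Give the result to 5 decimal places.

0.03893

1 ZAR × 6.757 = 6.757 JPY
6.757 JPY × 0.05643 = 0.38129751 DKK
0.38129751 DKK × 0.1021 = 0.038930475771 CHF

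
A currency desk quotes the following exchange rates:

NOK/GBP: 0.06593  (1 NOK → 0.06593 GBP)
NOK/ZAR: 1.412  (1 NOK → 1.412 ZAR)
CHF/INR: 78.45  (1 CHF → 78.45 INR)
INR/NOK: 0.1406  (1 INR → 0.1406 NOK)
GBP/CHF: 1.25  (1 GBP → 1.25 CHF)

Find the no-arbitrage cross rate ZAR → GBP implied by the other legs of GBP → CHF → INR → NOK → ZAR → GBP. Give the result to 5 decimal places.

Known legs of the cycle: 1.25 × 78.45 × 0.1406 × 1.412 = 19.46807355
For no arbitrage the full-cycle product must be 1, so the missing rate is 1 / 19.46807355 ≈ 0.0513662.

0.05137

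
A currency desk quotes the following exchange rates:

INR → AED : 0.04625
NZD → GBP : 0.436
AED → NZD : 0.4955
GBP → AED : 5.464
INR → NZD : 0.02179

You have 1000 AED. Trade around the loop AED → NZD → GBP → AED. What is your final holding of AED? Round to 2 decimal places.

1180.43

1000 AED × 0.4955 = 495.5 NZD
495.5 NZD × 0.436 = 216.038 GBP
216.038 GBP × 5.464 = 1180.431632 AED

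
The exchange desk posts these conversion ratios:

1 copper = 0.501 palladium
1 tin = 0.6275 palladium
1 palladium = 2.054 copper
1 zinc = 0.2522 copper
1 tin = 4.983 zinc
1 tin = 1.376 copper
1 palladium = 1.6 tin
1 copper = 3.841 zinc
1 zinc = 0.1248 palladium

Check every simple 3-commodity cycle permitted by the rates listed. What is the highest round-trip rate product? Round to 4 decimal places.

1.1030

copper→palladium→tin→copper: 0.501 × 1.6 × 1.376 = 1.10300
zinc→palladium→tin→zinc: 0.1248 × 1.6 × 4.983 = 0.99501
copper→zinc→palladium→copper: 3.841 × 0.1248 × 2.054 = 0.98460
Maximum is copper→palladium→tin→copper at 1.1030; arbitrage exists.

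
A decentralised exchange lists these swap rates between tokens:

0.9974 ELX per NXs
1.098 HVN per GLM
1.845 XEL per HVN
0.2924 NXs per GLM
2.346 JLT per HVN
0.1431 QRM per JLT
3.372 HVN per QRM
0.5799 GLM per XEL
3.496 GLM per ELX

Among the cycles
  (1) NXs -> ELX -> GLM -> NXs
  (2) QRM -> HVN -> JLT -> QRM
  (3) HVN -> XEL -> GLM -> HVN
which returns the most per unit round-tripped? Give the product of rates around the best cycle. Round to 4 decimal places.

(1) 0.9974 × 3.496 × 0.2924 = 1.01957
(2) 3.372 × 2.346 × 0.1431 = 1.13202
(3) 1.845 × 0.5799 × 1.098 = 1.17477
Highest is cycle (3) at 1.1748 (>1, arbitrage).

1.1748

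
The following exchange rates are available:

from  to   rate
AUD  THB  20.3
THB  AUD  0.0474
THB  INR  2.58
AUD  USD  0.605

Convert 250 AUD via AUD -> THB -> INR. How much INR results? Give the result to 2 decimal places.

13093.50

250 AUD × 20.3 = 5075 THB
5075 THB × 2.58 = 13093.5 INR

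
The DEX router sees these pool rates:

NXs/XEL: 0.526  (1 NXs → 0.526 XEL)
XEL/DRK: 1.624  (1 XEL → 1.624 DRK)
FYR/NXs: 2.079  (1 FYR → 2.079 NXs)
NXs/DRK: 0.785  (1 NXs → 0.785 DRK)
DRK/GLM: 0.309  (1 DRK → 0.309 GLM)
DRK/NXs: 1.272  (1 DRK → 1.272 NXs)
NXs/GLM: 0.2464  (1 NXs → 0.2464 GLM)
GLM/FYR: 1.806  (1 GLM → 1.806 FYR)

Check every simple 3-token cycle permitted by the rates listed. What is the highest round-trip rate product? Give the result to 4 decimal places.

1.0866

NXs→XEL→DRK→NXs: 0.526 × 1.624 × 1.272 = 1.08657
NXs→GLM→FYR→NXs: 0.2464 × 1.806 × 2.079 = 0.92515
Maximum is NXs→XEL→DRK→NXs at 1.0866; arbitrage exists.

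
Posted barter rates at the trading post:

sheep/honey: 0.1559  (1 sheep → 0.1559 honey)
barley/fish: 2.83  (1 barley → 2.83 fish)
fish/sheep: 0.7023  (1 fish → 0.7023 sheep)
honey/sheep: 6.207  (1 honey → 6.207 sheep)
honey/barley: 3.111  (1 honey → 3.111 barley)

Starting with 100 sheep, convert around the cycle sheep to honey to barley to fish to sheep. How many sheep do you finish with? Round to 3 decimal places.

100 sheep × 0.1559 = 15.59 honey
15.59 honey × 3.111 = 48.50049 barley
48.50049 barley × 2.83 = 137.2563867 fish
137.2563867 fish × 0.7023 = 96.39516037941 sheep

96.395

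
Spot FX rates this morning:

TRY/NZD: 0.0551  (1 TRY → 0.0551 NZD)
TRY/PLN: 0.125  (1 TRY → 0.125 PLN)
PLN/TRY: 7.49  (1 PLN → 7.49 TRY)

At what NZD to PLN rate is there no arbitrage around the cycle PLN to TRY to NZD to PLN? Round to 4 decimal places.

Known legs of the cycle: 7.49 × 0.0551 = 0.412699
For no arbitrage the full-cycle product must be 1, so the missing rate is 1 / 0.412699 ≈ 2.423073.

2.4231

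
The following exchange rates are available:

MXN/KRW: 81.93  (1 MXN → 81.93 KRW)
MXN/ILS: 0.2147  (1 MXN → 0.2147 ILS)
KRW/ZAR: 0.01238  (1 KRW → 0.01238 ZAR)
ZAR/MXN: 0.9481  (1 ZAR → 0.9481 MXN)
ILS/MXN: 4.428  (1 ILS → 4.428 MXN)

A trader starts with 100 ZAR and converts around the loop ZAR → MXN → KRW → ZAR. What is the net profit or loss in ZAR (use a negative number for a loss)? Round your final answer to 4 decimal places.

-3.8348

100 ZAR × 0.9481 = 94.81 MXN
94.81 MXN × 81.93 = 7767.7833 KRW
7767.7833 KRW × 0.01238 = 96.165157254 ZAR
Net change: 96.165157254 − 100 = -3.834842746 ZAR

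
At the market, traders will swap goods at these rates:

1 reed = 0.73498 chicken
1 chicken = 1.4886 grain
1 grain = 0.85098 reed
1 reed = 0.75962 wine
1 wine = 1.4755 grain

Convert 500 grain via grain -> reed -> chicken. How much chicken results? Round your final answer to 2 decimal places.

312.73

500 grain × 0.85098 = 425.49 reed
425.49 reed × 0.73498 = 312.7266402 chicken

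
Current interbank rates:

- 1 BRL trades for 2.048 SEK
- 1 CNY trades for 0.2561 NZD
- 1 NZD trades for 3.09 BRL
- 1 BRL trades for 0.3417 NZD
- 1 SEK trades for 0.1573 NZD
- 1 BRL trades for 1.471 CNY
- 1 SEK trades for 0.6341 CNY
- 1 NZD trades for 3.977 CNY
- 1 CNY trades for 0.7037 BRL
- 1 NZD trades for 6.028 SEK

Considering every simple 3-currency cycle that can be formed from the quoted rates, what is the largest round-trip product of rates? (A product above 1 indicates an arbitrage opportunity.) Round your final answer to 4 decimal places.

CNY→NZD→BRL→CNY: 0.2561 × 3.09 × 1.471 = 1.16407
BRL→SEK→NZD→BRL: 2.048 × 0.1573 × 3.09 = 0.99544
CNY→NZD→SEK→CNY: 0.2561 × 6.028 × 0.6341 = 0.97891
CNY→BRL→NZD→CNY: 0.7037 × 0.3417 × 3.977 = 0.95629
CNY→BRL→SEK→CNY: 0.7037 × 2.048 × 0.6341 = 0.91385
Maximum is CNY→NZD→BRL→CNY at 1.1641; arbitrage exists.

1.1641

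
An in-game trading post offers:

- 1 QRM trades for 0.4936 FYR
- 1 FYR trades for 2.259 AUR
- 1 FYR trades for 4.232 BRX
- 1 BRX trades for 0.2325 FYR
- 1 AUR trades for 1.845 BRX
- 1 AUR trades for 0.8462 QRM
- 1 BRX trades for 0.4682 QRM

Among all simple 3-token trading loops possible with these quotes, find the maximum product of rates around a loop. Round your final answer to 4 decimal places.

QRM→FYR→BRX→QRM: 0.4936 × 4.232 × 0.4682 = 0.97803
BRX→FYR→AUR→BRX: 0.2325 × 2.259 × 1.845 = 0.96903
QRM→FYR→AUR→QRM: 0.4936 × 2.259 × 0.8462 = 0.94355
Maximum is QRM→FYR→BRX→QRM at 0.9780; no arbitrage — every cycle loses value.

0.9780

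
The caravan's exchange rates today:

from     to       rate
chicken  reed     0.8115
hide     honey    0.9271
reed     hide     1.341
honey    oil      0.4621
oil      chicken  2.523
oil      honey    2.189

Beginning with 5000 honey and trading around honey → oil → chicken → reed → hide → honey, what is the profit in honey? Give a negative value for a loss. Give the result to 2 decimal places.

5000 honey × 0.4621 = 2310.5 oil
2310.5 oil × 2.523 = 5829.3915 chicken
5829.3915 chicken × 0.8115 = 4730.55120225 reed
4730.55120225 reed × 1.341 = 6343.66916221725 hide
6343.66916221725 hide × 0.9271 = 5881.215680291612475 honey
Net change: 5881.215680291612475 − 5000 = 881.215680291612475 honey

881.22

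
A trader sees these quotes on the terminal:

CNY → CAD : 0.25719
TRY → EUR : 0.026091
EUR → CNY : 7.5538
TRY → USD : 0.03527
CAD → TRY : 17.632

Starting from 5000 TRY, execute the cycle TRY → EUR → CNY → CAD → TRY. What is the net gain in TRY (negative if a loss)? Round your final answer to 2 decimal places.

5000 TRY × 0.026091 = 130.455 EUR
130.455 EUR × 7.5538 = 985.430979 CNY
985.430979 CNY × 0.25719 = 253.44299348901 CAD
253.44299348901 CAD × 17.632 = 4468.70686119822432 TRY
Net change: 4468.70686119822432 − 5000 = -531.29313880177568 TRY

-531.29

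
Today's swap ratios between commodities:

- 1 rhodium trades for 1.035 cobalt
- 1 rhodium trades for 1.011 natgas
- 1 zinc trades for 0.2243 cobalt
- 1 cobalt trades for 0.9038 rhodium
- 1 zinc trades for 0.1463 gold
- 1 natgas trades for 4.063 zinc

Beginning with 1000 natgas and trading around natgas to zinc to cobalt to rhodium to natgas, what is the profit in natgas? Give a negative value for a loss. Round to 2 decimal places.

1000 natgas × 4.063 = 4063 zinc
4063 zinc × 0.2243 = 911.3309 cobalt
911.3309 cobalt × 0.9038 = 823.66086742 rhodium
823.66086742 rhodium × 1.011 = 832.72113696162 natgas
Net change: 832.72113696162 − 1000 = -167.27886303838 natgas

-167.28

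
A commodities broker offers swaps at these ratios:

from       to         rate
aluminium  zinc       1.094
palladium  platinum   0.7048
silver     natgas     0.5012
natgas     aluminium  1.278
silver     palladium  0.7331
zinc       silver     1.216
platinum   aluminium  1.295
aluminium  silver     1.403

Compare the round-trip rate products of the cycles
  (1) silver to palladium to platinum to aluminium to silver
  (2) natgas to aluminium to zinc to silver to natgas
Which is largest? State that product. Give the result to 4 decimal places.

(1) 0.7331 × 0.7048 × 1.295 × 1.403 = 0.93876
(2) 1.278 × 1.094 × 1.216 × 0.5012 = 0.85210
Highest is cycle (1) at 0.9388 (≤1, no arbitrage).

0.9388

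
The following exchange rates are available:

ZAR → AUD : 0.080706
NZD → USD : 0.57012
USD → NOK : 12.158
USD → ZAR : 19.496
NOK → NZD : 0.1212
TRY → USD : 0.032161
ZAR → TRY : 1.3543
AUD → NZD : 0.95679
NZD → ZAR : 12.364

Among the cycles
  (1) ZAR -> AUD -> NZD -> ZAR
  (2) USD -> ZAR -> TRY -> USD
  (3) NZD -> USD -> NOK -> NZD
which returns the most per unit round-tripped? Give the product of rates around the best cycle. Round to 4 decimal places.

0.9547

(1) 0.080706 × 0.95679 × 12.364 = 0.95473
(2) 19.496 × 1.3543 × 0.032161 = 0.84916
(3) 0.57012 × 12.158 × 0.1212 = 0.84010
Highest is cycle (1) at 0.9547 (≤1, no arbitrage).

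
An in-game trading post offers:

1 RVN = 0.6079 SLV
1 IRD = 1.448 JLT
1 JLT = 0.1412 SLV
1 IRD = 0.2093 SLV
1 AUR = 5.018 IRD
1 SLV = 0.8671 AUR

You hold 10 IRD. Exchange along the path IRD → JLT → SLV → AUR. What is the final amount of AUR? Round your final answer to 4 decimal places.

1.7729

10 IRD × 1.448 = 14.48 JLT
14.48 JLT × 0.1412 = 2.044576 SLV
2.044576 SLV × 0.8671 = 1.7728518496 AUR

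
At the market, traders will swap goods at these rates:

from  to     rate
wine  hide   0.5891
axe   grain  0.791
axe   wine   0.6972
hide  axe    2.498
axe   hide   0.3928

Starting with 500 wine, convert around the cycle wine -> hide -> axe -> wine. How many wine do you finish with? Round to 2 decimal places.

512.99

500 wine × 0.5891 = 294.55 hide
294.55 hide × 2.498 = 735.7859 axe
735.7859 axe × 0.6972 = 512.98992948 wine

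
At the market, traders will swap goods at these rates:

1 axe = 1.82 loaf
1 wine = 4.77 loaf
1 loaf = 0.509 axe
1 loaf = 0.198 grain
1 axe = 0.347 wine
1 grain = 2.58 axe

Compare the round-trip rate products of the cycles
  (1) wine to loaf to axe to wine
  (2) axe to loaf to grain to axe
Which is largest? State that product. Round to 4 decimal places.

0.9297

(1) 4.77 × 0.509 × 0.347 = 0.84249
(2) 1.82 × 0.198 × 2.58 = 0.92973
Highest is cycle (2) at 0.9297 (≤1, no arbitrage).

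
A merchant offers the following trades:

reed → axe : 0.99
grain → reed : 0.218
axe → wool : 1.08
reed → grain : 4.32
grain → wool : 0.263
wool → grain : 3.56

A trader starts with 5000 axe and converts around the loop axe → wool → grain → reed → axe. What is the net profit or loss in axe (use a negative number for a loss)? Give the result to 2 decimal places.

5000 axe × 1.08 = 5400 wool
5400 wool × 3.56 = 19224 grain
19224 grain × 0.218 = 4190.832 reed
4190.832 reed × 0.99 = 4148.92368 axe
Net change: 4148.92368 − 5000 = -851.07632 axe

-851.08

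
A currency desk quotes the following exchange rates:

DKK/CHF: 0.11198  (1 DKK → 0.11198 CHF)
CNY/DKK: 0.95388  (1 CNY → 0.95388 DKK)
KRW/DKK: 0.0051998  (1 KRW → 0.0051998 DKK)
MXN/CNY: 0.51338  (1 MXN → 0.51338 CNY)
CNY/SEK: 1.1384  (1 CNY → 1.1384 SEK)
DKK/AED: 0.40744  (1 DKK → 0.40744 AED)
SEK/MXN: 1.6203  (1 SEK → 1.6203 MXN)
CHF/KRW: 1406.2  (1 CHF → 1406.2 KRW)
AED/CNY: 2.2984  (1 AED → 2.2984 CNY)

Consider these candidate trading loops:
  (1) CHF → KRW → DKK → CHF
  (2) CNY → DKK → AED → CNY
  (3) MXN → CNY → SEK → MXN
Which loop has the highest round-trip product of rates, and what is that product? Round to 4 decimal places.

(1) 1406.2 × 0.0051998 × 0.11198 = 0.81879
(2) 0.95388 × 0.40744 × 2.2984 = 0.89327
(3) 0.51338 × 1.1384 × 1.6203 = 0.94695
Highest is cycle (3) at 0.9470 (≤1, no arbitrage).

0.9470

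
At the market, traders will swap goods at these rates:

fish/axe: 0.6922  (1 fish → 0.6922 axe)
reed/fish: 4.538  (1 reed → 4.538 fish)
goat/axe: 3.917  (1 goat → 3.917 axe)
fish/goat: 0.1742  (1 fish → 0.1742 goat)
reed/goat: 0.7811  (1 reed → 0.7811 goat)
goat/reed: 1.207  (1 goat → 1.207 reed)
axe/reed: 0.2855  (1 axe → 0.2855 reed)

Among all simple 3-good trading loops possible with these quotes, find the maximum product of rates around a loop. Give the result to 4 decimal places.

goat→reed→fish→goat: 1.207 × 4.538 × 0.1742 = 0.95416
axe→reed→fish→axe: 0.2855 × 4.538 × 0.6922 = 0.89681
axe→reed→goat→axe: 0.2855 × 0.7811 × 3.917 = 0.87351
Maximum is goat→reed→fish→goat at 0.9542; no arbitrage — every cycle loses value.

0.9542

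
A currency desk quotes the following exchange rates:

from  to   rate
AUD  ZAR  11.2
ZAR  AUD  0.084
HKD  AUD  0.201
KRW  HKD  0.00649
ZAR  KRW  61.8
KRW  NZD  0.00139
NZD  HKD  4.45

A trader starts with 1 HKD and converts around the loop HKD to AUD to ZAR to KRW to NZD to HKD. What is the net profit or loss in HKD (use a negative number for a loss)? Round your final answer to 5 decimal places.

-0.13945

1 HKD × 0.201 = 0.201 AUD
0.201 AUD × 11.2 = 2.2512 ZAR
2.2512 ZAR × 61.8 = 139.12416 KRW
139.12416 KRW × 0.00139 = 0.1933825824 NZD
0.1933825824 NZD × 4.45 = 0.86055249168 HKD
Net change: 0.86055249168 − 1 = -0.13944750832 HKD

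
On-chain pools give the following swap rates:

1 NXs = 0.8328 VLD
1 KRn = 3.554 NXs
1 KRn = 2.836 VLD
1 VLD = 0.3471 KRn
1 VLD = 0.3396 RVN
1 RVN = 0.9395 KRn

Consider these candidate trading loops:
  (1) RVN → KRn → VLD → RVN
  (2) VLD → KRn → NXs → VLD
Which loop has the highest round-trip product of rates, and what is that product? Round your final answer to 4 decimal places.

(1) 0.9395 × 2.836 × 0.3396 = 0.90484
(2) 0.3471 × 3.554 × 0.8328 = 1.02734
Highest is cycle (2) at 1.0273 (>1, arbitrage).

1.0273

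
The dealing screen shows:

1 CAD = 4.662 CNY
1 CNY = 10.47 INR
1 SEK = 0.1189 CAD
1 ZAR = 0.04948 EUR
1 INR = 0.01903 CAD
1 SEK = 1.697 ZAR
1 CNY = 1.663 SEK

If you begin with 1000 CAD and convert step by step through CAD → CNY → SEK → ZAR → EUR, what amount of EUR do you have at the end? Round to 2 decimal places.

650.99

1000 CAD × 4.662 = 4662 CNY
4662 CNY × 1.663 = 7752.906 SEK
7752.906 SEK × 1.697 = 13156.681482 ZAR
13156.681482 ZAR × 0.04948 = 650.99259972936 EUR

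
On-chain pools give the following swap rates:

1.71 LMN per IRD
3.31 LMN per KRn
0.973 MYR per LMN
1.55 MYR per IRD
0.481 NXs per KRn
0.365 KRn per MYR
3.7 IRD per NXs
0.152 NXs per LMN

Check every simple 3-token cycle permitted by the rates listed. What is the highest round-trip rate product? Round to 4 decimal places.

MYR→KRn→LMN→MYR: 0.365 × 3.31 × 0.973 = 1.17553
LMN→NXs→IRD→LMN: 0.152 × 3.7 × 1.71 = 0.96170
Maximum is MYR→KRn→LMN→MYR at 1.1755; arbitrage exists.

1.1755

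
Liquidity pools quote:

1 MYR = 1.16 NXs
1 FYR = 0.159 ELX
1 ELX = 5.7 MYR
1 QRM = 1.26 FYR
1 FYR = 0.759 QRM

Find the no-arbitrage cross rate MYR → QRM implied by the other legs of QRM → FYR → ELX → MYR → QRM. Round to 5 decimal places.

0.87570

Known legs of the cycle: 1.26 × 0.159 × 5.7 = 1.141938
For no arbitrage the full-cycle product must be 1, so the missing rate is 1 / 1.141938 ≈ 0.8757043.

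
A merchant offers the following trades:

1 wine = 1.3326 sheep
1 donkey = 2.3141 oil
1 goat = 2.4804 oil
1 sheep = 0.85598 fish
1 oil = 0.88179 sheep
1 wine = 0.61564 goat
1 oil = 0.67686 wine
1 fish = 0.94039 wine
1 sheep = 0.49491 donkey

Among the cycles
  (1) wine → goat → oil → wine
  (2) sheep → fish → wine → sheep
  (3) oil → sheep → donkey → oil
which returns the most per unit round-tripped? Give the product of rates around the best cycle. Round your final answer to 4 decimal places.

1.0727

(1) 0.61564 × 2.4804 × 0.67686 = 1.03359
(2) 0.85598 × 0.94039 × 1.3326 = 1.07268
(3) 0.88179 × 0.49491 × 2.3141 = 1.00989
Highest is cycle (2) at 1.0727 (>1, arbitrage).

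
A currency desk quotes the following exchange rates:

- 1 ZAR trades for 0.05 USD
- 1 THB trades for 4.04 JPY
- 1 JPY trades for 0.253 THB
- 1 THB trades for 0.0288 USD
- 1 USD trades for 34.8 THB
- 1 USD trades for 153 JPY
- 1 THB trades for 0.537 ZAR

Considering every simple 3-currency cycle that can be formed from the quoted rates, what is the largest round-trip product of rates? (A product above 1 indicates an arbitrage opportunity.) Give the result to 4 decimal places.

JPY→THB→USD→JPY: 0.253 × 0.0288 × 153 = 1.11482
ZAR→USD→THB→ZAR: 0.05 × 34.8 × 0.537 = 0.93438
Maximum is JPY→THB→USD→JPY at 1.1148; arbitrage exists.

1.1148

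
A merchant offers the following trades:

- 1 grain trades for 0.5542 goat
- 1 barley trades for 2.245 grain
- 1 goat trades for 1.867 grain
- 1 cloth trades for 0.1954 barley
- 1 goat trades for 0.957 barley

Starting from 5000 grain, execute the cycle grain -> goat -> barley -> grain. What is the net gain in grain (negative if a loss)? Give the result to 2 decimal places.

5000 grain × 0.5542 = 2771 goat
2771 goat × 0.957 = 2651.847 barley
2651.847 barley × 2.245 = 5953.396515 grain
Net change: 5953.396515 − 5000 = 953.396515 grain

953.40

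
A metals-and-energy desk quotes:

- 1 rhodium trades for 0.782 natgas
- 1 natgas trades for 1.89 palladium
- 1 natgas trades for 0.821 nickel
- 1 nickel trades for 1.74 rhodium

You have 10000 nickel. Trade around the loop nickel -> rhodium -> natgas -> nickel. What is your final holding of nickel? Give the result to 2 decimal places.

11171.18

10000 nickel × 1.74 = 17400 rhodium
17400 rhodium × 0.782 = 13606.8 natgas
13606.8 natgas × 0.821 = 11171.1828 nickel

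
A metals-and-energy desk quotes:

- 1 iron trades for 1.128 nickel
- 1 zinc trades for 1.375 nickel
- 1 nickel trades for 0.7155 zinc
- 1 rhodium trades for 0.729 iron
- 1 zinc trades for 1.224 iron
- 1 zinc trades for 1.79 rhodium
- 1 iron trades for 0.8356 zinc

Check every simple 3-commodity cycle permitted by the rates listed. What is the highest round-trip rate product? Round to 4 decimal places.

zinc→rhodium→iron→zinc: 1.79 × 0.729 × 0.8356 = 1.09038
zinc→iron→nickel→zinc: 1.224 × 1.128 × 0.7155 = 0.98787
Maximum is zinc→rhodium→iron→zinc at 1.0904; arbitrage exists.

1.0904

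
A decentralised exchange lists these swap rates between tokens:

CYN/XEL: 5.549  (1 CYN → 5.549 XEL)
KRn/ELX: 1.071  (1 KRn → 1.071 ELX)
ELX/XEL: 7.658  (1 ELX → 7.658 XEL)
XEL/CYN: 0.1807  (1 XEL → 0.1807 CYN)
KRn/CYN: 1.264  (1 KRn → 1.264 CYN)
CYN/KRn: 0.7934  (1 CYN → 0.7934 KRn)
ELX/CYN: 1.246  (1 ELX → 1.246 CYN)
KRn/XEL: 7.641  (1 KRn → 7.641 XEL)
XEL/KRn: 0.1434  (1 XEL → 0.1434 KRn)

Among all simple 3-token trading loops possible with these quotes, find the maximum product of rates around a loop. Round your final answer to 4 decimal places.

ELX→XEL→KRn→ELX: 7.658 × 0.1434 × 1.071 = 1.17613
XEL→CYN→KRn→XEL: 0.1807 × 0.7934 × 7.641 = 1.09547
ELX→CYN→KRn→ELX: 1.246 × 0.7934 × 1.071 = 1.05877
XEL→KRn→CYN→XEL: 0.1434 × 1.264 × 5.549 = 1.00580
Maximum is ELX→XEL→KRn→ELX at 1.1761; arbitrage exists.

1.1761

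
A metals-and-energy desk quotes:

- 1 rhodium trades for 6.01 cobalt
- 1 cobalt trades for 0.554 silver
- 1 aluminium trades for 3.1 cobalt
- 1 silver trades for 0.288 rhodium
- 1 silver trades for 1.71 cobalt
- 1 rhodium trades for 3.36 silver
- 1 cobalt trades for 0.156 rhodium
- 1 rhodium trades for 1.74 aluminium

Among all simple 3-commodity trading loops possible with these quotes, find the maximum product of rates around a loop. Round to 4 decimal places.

0.9589

rhodium→cobalt→silver→rhodium: 6.01 × 0.554 × 0.288 = 0.95891
rhodium→silver→cobalt→rhodium: 3.36 × 1.71 × 0.156 = 0.89631
rhodium→aluminium→cobalt→rhodium: 1.74 × 3.1 × 0.156 = 0.84146
Maximum is rhodium→cobalt→silver→rhodium at 0.9589; no arbitrage — every cycle loses value.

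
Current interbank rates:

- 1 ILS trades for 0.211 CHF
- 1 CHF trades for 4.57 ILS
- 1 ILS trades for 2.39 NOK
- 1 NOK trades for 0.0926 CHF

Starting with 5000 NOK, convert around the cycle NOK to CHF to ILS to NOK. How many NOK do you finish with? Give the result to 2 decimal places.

5057.02

5000 NOK × 0.0926 = 463 CHF
463 CHF × 4.57 = 2115.91 ILS
2115.91 ILS × 2.39 = 5057.0249 NOK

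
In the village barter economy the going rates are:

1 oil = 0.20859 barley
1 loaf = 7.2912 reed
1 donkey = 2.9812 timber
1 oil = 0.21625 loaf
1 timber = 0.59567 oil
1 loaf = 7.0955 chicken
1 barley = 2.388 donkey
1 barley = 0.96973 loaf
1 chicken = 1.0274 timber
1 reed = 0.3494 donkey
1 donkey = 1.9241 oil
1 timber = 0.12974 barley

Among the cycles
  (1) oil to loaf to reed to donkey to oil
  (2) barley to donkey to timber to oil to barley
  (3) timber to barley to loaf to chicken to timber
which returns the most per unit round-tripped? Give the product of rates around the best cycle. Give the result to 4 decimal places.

1.0600

(1) 0.21625 × 7.2912 × 0.3494 × 1.9241 = 1.06000
(2) 2.388 × 2.9812 × 0.59567 × 0.20859 = 0.88455
(3) 0.12974 × 0.96973 × 7.0955 × 1.0274 = 0.91716
Highest is cycle (1) at 1.0600 (>1, arbitrage).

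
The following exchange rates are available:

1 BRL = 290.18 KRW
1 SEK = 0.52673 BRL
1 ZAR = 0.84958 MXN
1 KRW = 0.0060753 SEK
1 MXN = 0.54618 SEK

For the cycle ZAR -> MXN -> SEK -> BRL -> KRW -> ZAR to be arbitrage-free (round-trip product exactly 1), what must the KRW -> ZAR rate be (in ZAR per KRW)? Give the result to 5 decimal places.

Known legs of the cycle: 0.84958 × 0.54618 × 0.52673 × 290.18 = 70.92438913979369016
For no arbitrage the full-cycle product must be 1, so the missing rate is 1 / 70.92438913979369016 ≈ 0.0140995.

0.01410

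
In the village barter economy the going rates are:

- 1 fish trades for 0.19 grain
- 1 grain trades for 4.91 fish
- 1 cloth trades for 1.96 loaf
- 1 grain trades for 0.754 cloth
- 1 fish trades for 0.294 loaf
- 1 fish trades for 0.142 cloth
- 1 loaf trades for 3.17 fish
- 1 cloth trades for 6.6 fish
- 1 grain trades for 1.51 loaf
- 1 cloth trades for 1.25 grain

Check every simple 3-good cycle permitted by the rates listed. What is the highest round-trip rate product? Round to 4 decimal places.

0.9455

fish→grain→cloth→fish: 0.19 × 0.754 × 6.6 = 0.94552
loaf→fish→grain→loaf: 3.17 × 0.19 × 1.51 = 0.90947
loaf→fish→cloth→loaf: 3.17 × 0.142 × 1.96 = 0.88227
fish→cloth→grain→fish: 0.142 × 1.25 × 4.91 = 0.87153
Maximum is fish→grain→cloth→fish at 0.9455; no arbitrage — every cycle loses value.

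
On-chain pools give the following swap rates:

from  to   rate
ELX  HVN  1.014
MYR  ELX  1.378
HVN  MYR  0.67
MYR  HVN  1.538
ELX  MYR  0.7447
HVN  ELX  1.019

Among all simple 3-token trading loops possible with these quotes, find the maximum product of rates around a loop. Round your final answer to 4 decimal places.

1.1671

ELX→MYR→HVN→ELX: 0.7447 × 1.538 × 1.019 = 1.16711
ELX→HVN→MYR→ELX: 1.014 × 0.67 × 1.378 = 0.93619
Maximum is ELX→MYR→HVN→ELX at 1.1671; arbitrage exists.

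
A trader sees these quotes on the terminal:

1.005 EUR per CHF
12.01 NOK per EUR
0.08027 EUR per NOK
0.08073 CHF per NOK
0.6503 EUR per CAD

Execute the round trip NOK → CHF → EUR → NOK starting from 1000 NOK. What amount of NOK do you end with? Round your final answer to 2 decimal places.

1000 NOK × 0.08073 = 80.73 CHF
80.73 CHF × 1.005 = 81.13365 EUR
81.13365 EUR × 12.01 = 974.4151365 NOK

974.42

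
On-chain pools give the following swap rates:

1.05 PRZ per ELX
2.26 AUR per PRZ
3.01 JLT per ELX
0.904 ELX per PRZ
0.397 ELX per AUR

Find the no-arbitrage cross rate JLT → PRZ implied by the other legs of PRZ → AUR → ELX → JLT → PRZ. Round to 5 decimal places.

Known legs of the cycle: 2.26 × 0.397 × 3.01 = 2.7006322
For no arbitrage the full-cycle product must be 1, so the missing rate is 1 / 2.7006322 ≈ 0.3702837.

0.37028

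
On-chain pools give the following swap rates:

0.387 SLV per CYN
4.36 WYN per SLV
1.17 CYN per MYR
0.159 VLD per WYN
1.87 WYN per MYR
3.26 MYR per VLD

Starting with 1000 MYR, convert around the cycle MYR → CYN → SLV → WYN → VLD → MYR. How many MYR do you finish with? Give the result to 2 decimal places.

1000 MYR × 1.17 = 1170 CYN
1170 CYN × 0.387 = 452.79 SLV
452.79 SLV × 4.36 = 1974.1644 WYN
1974.1644 WYN × 0.159 = 313.8921396 VLD
313.8921396 VLD × 3.26 = 1023.288375096 MYR

1023.29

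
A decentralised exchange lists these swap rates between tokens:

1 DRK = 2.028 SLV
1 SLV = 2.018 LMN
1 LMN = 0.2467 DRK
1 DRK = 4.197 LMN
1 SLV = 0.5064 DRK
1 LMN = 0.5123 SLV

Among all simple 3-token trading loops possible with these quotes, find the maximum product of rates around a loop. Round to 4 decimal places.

SLV→DRK→LMN→SLV: 0.5064 × 4.197 × 0.5123 = 1.08882
SLV→LMN→DRK→SLV: 2.018 × 0.2467 × 2.028 = 1.00962
Maximum is SLV→DRK→LMN→SLV at 1.0888; arbitrage exists.

1.0888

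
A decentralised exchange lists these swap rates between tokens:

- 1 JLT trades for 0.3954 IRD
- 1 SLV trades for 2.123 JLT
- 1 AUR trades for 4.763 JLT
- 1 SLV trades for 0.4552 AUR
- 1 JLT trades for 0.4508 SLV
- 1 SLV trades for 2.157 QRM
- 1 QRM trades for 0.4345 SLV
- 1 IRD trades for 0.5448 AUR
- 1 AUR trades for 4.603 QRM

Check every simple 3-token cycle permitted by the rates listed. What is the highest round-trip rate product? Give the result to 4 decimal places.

IRD→AUR→JLT→IRD: 0.5448 × 4.763 × 0.3954 = 1.02602
JLT→SLV→AUR→JLT: 0.4508 × 0.4552 × 4.763 = 0.97739
QRM→SLV→AUR→QRM: 0.4345 × 0.4552 × 4.603 = 0.91040
Maximum is IRD→AUR→JLT→IRD at 1.0260; arbitrage exists.

1.0260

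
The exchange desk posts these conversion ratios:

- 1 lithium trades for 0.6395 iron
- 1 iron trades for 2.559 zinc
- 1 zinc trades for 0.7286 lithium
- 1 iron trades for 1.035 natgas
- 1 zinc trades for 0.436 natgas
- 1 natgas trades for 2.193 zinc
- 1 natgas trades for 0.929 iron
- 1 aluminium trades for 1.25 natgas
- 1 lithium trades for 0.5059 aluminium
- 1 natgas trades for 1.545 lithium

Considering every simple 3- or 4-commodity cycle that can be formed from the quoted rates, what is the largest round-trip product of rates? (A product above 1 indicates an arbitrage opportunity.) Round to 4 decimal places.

1.1923

iron→zinc→lithium→iron: 2.559 × 0.7286 × 0.6395 = 1.19234
iron→zinc→natgas→lithium→iron: 2.559 × 0.436 × 1.545 × 0.6395 = 1.10237
iron→natgas→zinc→lithium→iron: 1.035 × 2.193 × 0.7286 × 0.6395 = 1.05757
iron→zinc→natgas→iron: 2.559 × 0.436 × 0.929 = 1.03651
iron→natgas→lithium→iron: 1.035 × 1.545 × 0.6395 = 1.02261
natgas→zinc→lithium→aluminium→natgas: 2.193 × 0.7286 × 0.5059 × 1.25 = 1.01042
natgas→lithium→aluminium→natgas: 1.545 × 0.5059 × 1.25 = 0.97702
Maximum is iron→zinc→lithium→iron at 1.1923; arbitrage exists.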